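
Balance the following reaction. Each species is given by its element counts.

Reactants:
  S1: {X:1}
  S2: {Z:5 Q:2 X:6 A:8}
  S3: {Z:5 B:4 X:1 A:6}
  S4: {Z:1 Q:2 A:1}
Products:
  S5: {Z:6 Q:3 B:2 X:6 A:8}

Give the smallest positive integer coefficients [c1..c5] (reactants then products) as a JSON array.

Z: 5·0+1·5+1·5+2·1 = 12 | 2·6 = 12
Q: 5·0+1·2+1·0+2·2 = 6 | 2·3 = 6
B: 5·0+1·0+1·4+2·0 = 4 | 2·2 = 4
X: 5·1+1·6+1·1+2·0 = 12 | 2·6 = 12
A: 5·0+1·8+1·6+2·1 = 16 | 2·8 = 16
gcd(5,1,1,2,2) = 1

Coefficients: [5, 1, 1, 2, 2]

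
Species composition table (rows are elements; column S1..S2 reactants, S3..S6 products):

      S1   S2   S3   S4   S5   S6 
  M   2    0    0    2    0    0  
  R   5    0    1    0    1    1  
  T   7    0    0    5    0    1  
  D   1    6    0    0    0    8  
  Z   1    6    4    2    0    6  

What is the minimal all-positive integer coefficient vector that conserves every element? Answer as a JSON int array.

Coefficients: [2, 5, 1, 2, 5, 4]

M: 2·2+5·0 = 4 | 1·0+2·2+5·0+4·0 = 4
R: 2·5+5·0 = 10 | 1·1+2·0+5·1+4·1 = 10
T: 2·7+5·0 = 14 | 1·0+2·5+5·0+4·1 = 14
D: 2·1+5·6 = 32 | 1·0+2·0+5·0+4·8 = 32
Z: 2·1+5·6 = 32 | 1·4+2·2+5·0+4·6 = 32
gcd(2,5,1,2,5,4) = 1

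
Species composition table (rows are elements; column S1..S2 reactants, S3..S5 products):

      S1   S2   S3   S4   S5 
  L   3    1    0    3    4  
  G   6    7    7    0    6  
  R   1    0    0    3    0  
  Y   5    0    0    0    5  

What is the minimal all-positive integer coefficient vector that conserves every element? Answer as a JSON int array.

Coefficients: [3, 6, 6, 1, 3]

L: 3·3+6·1 = 15 | 6·0+1·3+3·4 = 15
G: 3·6+6·7 = 60 | 6·7+1·0+3·6 = 60
R: 3·1+6·0 = 3 | 6·0+1·3+3·0 = 3
Y: 3·5+6·0 = 15 | 6·0+1·0+3·5 = 15
gcd(3,6,6,1,3) = 1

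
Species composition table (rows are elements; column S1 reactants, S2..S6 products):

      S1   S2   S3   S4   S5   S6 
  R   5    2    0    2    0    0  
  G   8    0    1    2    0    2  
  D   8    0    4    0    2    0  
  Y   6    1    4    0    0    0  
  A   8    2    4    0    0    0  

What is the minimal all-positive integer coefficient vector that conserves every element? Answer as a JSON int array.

Coefficients: [2, 4, 2, 1, 4, 6]

R: 2·5 = 10 | 4·2+2·0+1·2+4·0+6·0 = 10
G: 2·8 = 16 | 4·0+2·1+1·2+4·0+6·2 = 16
D: 2·8 = 16 | 4·0+2·4+1·0+4·2+6·0 = 16
Y: 2·6 = 12 | 4·1+2·4+1·0+4·0+6·0 = 12
A: 2·8 = 16 | 4·2+2·4+1·0+4·0+6·0 = 16
gcd(2,4,2,1,4,6) = 1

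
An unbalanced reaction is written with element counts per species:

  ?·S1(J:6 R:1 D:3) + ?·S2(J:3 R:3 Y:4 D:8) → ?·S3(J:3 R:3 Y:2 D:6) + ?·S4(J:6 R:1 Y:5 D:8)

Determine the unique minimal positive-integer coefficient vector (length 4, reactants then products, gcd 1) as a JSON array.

J: 2·6+5·3 = 27 | 5·3+2·6 = 27
R: 2·1+5·3 = 17 | 5·3+2·1 = 17
Y: 2·0+5·4 = 20 | 5·2+2·5 = 20
D: 2·3+5·8 = 46 | 5·6+2·8 = 46
gcd(2,5,5,2) = 1

Coefficients: [2, 5, 5, 2]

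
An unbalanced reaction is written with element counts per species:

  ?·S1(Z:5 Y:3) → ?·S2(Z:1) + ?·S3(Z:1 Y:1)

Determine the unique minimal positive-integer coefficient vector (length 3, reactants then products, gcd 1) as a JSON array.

Z: 1·5 = 5 | 2·1+3·1 = 5
Y: 1·3 = 3 | 2·0+3·1 = 3
gcd(1,2,3) = 1

Coefficients: [1, 2, 3]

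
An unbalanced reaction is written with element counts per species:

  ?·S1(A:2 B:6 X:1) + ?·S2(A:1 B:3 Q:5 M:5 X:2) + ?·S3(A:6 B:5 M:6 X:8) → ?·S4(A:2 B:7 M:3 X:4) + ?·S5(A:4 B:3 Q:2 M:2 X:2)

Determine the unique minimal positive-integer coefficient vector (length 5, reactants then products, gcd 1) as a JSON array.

Coefficients: [6, 2, 3, 6, 5]

A: 6·2+2·1+3·6 = 32 | 6·2+5·4 = 32
B: 6·6+2·3+3·5 = 57 | 6·7+5·3 = 57
Q: 6·0+2·5+3·0 = 10 | 6·0+5·2 = 10
M: 6·0+2·5+3·6 = 28 | 6·3+5·2 = 28
X: 6·1+2·2+3·8 = 34 | 6·4+5·2 = 34
gcd(6,2,3,6,5) = 1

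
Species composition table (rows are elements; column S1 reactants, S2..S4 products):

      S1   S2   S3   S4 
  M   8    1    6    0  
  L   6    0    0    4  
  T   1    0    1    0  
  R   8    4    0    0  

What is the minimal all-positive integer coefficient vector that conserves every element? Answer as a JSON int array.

Coefficients: [2, 4, 2, 3]

M: 2·8 = 16 | 4·1+2·6+3·0 = 16
L: 2·6 = 12 | 4·0+2·0+3·4 = 12
T: 2·1 = 2 | 4·0+2·1+3·0 = 2
R: 2·8 = 16 | 4·4+2·0+3·0 = 16
gcd(2,4,2,3) = 1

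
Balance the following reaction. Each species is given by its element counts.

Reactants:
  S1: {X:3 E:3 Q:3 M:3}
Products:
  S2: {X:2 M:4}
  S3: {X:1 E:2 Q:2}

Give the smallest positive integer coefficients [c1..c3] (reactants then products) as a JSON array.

Coefficients: [4, 3, 6]

X: 4·3 = 12 | 3·2+6·1 = 12
E: 4·3 = 12 | 3·0+6·2 = 12
Q: 4·3 = 12 | 3·0+6·2 = 12
M: 4·3 = 12 | 3·4+6·0 = 12
gcd(4,3,6) = 1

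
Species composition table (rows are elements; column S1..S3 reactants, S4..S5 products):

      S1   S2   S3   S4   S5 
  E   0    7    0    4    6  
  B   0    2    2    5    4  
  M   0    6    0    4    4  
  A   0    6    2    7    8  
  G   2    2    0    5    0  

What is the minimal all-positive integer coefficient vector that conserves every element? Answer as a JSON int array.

Coefficients: [3, 2, 5, 2, 1]

E: 3·0+2·7+5·0 = 14 | 2·4+1·6 = 14
B: 3·0+2·2+5·2 = 14 | 2·5+1·4 = 14
M: 3·0+2·6+5·0 = 12 | 2·4+1·4 = 12
A: 3·0+2·6+5·2 = 22 | 2·7+1·8 = 22
G: 3·2+2·2+5·0 = 10 | 2·5+1·0 = 10
gcd(3,2,5,2,1) = 1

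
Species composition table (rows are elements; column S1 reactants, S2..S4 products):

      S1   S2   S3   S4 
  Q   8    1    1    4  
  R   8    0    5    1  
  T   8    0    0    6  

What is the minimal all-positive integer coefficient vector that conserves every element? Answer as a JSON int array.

Q: 3·8 = 24 | 4·1+4·1+4·4 = 24
R: 3·8 = 24 | 4·0+4·5+4·1 = 24
T: 3·8 = 24 | 4·0+4·0+4·6 = 24
gcd(3,4,4,4) = 1

Coefficients: [3, 4, 4, 4]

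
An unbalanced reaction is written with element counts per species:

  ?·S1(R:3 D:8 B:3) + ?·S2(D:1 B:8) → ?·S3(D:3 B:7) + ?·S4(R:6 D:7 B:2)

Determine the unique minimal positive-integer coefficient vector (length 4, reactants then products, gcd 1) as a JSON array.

Coefficients: [2, 3, 4, 1]

R: 2·3+3·0 = 6 | 4·0+1·6 = 6
D: 2·8+3·1 = 19 | 4·3+1·7 = 19
B: 2·3+3·8 = 30 | 4·7+1·2 = 30
gcd(2,3,4,1) = 1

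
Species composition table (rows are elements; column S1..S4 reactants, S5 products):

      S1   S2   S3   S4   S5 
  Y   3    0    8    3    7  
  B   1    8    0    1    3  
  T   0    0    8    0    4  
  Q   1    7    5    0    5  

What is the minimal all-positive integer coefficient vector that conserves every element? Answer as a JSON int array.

Coefficients: [3, 1, 2, 1, 4]

Y: 3·3+1·0+2·8+1·3 = 28 | 4·7 = 28
B: 3·1+1·8+2·0+1·1 = 12 | 4·3 = 12
T: 3·0+1·0+2·8+1·0 = 16 | 4·4 = 16
Q: 3·1+1·7+2·5+1·0 = 20 | 4·5 = 20
gcd(3,1,2,1,4) = 1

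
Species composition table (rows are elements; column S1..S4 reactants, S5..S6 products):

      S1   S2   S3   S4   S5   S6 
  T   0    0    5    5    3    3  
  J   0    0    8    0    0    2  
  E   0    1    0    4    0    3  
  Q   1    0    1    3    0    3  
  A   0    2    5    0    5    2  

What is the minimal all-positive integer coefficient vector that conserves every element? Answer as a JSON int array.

T: 5·0+4·0+1·5+2·5 = 15 | 1·3+4·3 = 15
J: 5·0+4·0+1·8+2·0 = 8 | 1·0+4·2 = 8
E: 5·0+4·1+1·0+2·4 = 12 | 1·0+4·3 = 12
Q: 5·1+4·0+1·1+2·3 = 12 | 1·0+4·3 = 12
A: 5·0+4·2+1·5+2·0 = 13 | 1·5+4·2 = 13
gcd(5,4,1,2,1,4) = 1

Coefficients: [5, 4, 1, 2, 1, 4]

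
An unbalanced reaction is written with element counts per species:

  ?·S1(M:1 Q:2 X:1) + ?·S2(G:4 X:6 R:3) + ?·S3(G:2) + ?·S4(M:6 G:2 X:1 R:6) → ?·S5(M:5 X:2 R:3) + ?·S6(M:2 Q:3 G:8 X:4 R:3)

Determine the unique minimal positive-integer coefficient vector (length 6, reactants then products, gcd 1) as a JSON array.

M: 3·1+1·0+5·0+1·6 = 9 | 1·5+2·2 = 9
Q: 3·2+1·0+5·0+1·0 = 6 | 1·0+2·3 = 6
G: 3·0+1·4+5·2+1·2 = 16 | 1·0+2·8 = 16
X: 3·1+1·6+5·0+1·1 = 10 | 1·2+2·4 = 10
R: 3·0+1·3+5·0+1·6 = 9 | 1·3+2·3 = 9
gcd(3,1,5,1,1,2) = 1

Coefficients: [3, 1, 5, 1, 1, 2]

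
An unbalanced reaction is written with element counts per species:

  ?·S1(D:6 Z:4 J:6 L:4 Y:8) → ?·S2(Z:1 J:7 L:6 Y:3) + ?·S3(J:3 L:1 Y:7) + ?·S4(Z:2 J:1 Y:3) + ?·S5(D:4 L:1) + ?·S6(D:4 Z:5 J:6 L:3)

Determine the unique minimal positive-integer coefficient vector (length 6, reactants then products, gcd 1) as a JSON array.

D: 4·6 = 24 | 1·0+2·0+5·0+5·4+1·4 = 24
Z: 4·4 = 16 | 1·1+2·0+5·2+5·0+1·5 = 16
J: 4·6 = 24 | 1·7+2·3+5·1+5·0+1·6 = 24
L: 4·4 = 16 | 1·6+2·1+5·0+5·1+1·3 = 16
Y: 4·8 = 32 | 1·3+2·7+5·3+5·0+1·0 = 32
gcd(4,1,2,5,5,1) = 1

Coefficients: [4, 1, 2, 5, 5, 1]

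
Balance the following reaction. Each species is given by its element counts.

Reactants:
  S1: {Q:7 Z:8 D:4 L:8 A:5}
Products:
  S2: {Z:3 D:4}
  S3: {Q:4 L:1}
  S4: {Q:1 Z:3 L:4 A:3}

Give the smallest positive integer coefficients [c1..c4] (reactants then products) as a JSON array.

Coefficients: [3, 3, 4, 5]

Q: 3·7 = 21 | 3·0+4·4+5·1 = 21
Z: 3·8 = 24 | 3·3+4·0+5·3 = 24
D: 3·4 = 12 | 3·4+4·0+5·0 = 12
L: 3·8 = 24 | 3·0+4·1+5·4 = 24
A: 3·5 = 15 | 3·0+4·0+5·3 = 15
gcd(3,3,4,5) = 1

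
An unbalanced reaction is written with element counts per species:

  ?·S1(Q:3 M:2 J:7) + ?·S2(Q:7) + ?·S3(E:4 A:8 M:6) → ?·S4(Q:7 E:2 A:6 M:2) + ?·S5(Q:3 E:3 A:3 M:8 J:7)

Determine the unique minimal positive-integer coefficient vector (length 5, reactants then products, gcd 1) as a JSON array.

Q: 2·3+3·7+3·0 = 27 | 3·7+2·3 = 27
E: 2·0+3·0+3·4 = 12 | 3·2+2·3 = 12
A: 2·0+3·0+3·8 = 24 | 3·6+2·3 = 24
M: 2·2+3·0+3·6 = 22 | 3·2+2·8 = 22
J: 2·7+3·0+3·0 = 14 | 3·0+2·7 = 14
gcd(2,3,3,3,2) = 1

Coefficients: [2, 3, 3, 3, 2]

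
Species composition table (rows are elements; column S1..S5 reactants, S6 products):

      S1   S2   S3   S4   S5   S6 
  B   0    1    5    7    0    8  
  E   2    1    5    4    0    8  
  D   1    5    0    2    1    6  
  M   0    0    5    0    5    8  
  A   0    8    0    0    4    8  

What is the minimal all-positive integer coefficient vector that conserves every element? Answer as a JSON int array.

Coefficients: [6, 2, 2, 4, 6, 5]

B: 6·0+2·1+2·5+4·7+6·0 = 40 | 5·8 = 40
E: 6·2+2·1+2·5+4·4+6·0 = 40 | 5·8 = 40
D: 6·1+2·5+2·0+4·2+6·1 = 30 | 5·6 = 30
M: 6·0+2·0+2·5+4·0+6·5 = 40 | 5·8 = 40
A: 6·0+2·8+2·0+4·0+6·4 = 40 | 5·8 = 40
gcd(6,2,2,4,6,5) = 1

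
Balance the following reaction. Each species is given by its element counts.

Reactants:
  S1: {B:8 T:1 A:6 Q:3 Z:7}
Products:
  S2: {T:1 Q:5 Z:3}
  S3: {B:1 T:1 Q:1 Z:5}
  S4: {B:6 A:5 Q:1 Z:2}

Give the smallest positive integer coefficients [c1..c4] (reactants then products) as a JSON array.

Coefficients: [5, 1, 4, 6]

B: 5·8 = 40 | 1·0+4·1+6·6 = 40
T: 5·1 = 5 | 1·1+4·1+6·0 = 5
A: 5·6 = 30 | 1·0+4·0+6·5 = 30
Q: 5·3 = 15 | 1·5+4·1+6·1 = 15
Z: 5·7 = 35 | 1·3+4·5+6·2 = 35
gcd(5,1,4,6) = 1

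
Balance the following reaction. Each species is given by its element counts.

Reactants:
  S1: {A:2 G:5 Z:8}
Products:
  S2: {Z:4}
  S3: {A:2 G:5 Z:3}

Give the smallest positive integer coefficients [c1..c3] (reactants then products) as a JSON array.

Coefficients: [4, 5, 4]

A: 4·2 = 8 | 5·0+4·2 = 8
G: 4·5 = 20 | 5·0+4·5 = 20
Z: 4·8 = 32 | 5·4+4·3 = 32
gcd(4,5,4) = 1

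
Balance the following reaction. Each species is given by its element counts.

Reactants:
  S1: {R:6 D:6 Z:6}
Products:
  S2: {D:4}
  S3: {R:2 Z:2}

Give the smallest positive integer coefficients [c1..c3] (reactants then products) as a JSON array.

Coefficients: [2, 3, 6]

R: 2·6 = 12 | 3·0+6·2 = 12
D: 2·6 = 12 | 3·4+6·0 = 12
Z: 2·6 = 12 | 3·0+6·2 = 12
gcd(2,3,6) = 1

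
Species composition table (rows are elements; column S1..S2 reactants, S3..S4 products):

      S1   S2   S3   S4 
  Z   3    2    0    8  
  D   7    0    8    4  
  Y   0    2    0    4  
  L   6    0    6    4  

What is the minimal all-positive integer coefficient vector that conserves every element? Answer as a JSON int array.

Coefficients: [4, 6, 2, 3]

Z: 4·3+6·2 = 24 | 2·0+3·8 = 24
D: 4·7+6·0 = 28 | 2·8+3·4 = 28
Y: 4·0+6·2 = 12 | 2·0+3·4 = 12
L: 4·6+6·0 = 24 | 2·6+3·4 = 24
gcd(4,6,2,3) = 1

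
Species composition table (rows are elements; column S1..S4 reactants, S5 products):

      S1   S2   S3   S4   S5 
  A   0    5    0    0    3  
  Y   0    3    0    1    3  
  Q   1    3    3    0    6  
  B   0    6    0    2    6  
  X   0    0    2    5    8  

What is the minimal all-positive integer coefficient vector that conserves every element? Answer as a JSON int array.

Coefficients: [6, 3, 5, 6, 5]

A: 6·0+3·5+5·0+6·0 = 15 | 5·3 = 15
Y: 6·0+3·3+5·0+6·1 = 15 | 5·3 = 15
Q: 6·1+3·3+5·3+6·0 = 30 | 5·6 = 30
B: 6·0+3·6+5·0+6·2 = 30 | 5·6 = 30
X: 6·0+3·0+5·2+6·5 = 40 | 5·8 = 40
gcd(6,3,5,6,5) = 1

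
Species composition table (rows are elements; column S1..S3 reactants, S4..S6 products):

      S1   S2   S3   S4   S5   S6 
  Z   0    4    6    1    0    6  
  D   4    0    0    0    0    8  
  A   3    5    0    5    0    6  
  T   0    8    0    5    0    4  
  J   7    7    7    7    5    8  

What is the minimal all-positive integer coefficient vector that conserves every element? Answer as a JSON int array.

Coefficients: [6, 4, 1, 4, 5, 3]

Z: 6·0+4·4+1·6 = 22 | 4·1+5·0+3·6 = 22
D: 6·4+4·0+1·0 = 24 | 4·0+5·0+3·8 = 24
A: 6·3+4·5+1·0 = 38 | 4·5+5·0+3·6 = 38
T: 6·0+4·8+1·0 = 32 | 4·5+5·0+3·4 = 32
J: 6·7+4·7+1·7 = 77 | 4·7+5·5+3·8 = 77
gcd(6,4,1,4,5,3) = 1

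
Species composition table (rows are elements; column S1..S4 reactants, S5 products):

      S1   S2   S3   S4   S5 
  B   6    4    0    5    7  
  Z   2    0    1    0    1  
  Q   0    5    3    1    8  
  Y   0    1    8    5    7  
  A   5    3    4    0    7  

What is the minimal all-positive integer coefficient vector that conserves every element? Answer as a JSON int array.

Coefficients: [1, 6, 3, 1, 5]

B: 1·6+6·4+3·0+1·5 = 35 | 5·7 = 35
Z: 1·2+6·0+3·1+1·0 = 5 | 5·1 = 5
Q: 1·0+6·5+3·3+1·1 = 40 | 5·8 = 40
Y: 1·0+6·1+3·8+1·5 = 35 | 5·7 = 35
A: 1·5+6·3+3·4+1·0 = 35 | 5·7 = 35
gcd(1,6,3,1,5) = 1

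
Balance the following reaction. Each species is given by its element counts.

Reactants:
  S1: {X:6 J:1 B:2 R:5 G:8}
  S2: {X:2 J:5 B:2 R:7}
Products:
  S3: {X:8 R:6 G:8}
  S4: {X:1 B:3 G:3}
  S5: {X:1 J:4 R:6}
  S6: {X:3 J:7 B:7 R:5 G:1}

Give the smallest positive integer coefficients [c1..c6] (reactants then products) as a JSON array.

X: 6·6+5·2 = 46 | 4·8+5·1+6·1+1·3 = 46
J: 6·1+5·5 = 31 | 4·0+5·0+6·4+1·7 = 31
B: 6·2+5·2 = 22 | 4·0+5·3+6·0+1·7 = 22
R: 6·5+5·7 = 65 | 4·6+5·0+6·6+1·5 = 65
G: 6·8+5·0 = 48 | 4·8+5·3+6·0+1·1 = 48
gcd(6,5,4,5,6,1) = 1

Coefficients: [6, 5, 4, 5, 6, 1]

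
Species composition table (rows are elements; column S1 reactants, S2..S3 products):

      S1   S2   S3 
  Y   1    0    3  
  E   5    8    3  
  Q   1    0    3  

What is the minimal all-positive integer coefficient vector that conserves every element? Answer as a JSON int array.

Y: 6·1 = 6 | 3·0+2·3 = 6
E: 6·5 = 30 | 3·8+2·3 = 30
Q: 6·1 = 6 | 3·0+2·3 = 6
gcd(6,3,2) = 1

Coefficients: [6, 3, 2]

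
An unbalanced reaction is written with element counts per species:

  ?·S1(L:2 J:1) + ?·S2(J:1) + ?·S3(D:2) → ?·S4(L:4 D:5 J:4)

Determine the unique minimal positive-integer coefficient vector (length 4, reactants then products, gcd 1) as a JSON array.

L: 4·2+4·0+5·0 = 8 | 2·4 = 8
D: 4·0+4·0+5·2 = 10 | 2·5 = 10
J: 4·1+4·1+5·0 = 8 | 2·4 = 8
gcd(4,4,5,2) = 1

Coefficients: [4, 4, 5, 2]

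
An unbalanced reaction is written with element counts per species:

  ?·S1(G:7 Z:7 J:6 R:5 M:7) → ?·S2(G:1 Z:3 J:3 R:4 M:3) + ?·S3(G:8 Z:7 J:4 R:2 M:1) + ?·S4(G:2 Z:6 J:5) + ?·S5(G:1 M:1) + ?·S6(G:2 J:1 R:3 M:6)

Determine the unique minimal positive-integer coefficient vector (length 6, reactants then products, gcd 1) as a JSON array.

Coefficients: [5, 3, 2, 2, 6, 3]

G: 5·7 = 35 | 3·1+2·8+2·2+6·1+3·2 = 35
Z: 5·7 = 35 | 3·3+2·7+2·6+6·0+3·0 = 35
J: 5·6 = 30 | 3·3+2·4+2·5+6·0+3·1 = 30
R: 5·5 = 25 | 3·4+2·2+2·0+6·0+3·3 = 25
M: 5·7 = 35 | 3·3+2·1+2·0+6·1+3·6 = 35
gcd(5,3,2,2,6,3) = 1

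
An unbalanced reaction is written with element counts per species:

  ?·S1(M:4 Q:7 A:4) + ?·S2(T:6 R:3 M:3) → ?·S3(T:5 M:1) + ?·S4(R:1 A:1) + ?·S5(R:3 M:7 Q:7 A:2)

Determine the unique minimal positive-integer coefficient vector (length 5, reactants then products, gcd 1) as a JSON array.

Coefficients: [3, 5, 6, 6, 3]

T: 3·0+5·6 = 30 | 6·5+6·0+3·0 = 30
R: 3·0+5·3 = 15 | 6·0+6·1+3·3 = 15
M: 3·4+5·3 = 27 | 6·1+6·0+3·7 = 27
Q: 3·7+5·0 = 21 | 6·0+6·0+3·7 = 21
A: 3·4+5·0 = 12 | 6·0+6·1+3·2 = 12
gcd(3,5,6,6,3) = 1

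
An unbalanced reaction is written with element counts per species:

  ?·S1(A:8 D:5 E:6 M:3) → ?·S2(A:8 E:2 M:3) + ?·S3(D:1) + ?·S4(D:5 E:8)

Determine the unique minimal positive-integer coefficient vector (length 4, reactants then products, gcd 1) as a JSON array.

Coefficients: [2, 2, 5, 1]

A: 2·8 = 16 | 2·8+5·0+1·0 = 16
D: 2·5 = 10 | 2·0+5·1+1·5 = 10
E: 2·6 = 12 | 2·2+5·0+1·8 = 12
M: 2·3 = 6 | 2·3+5·0+1·0 = 6
gcd(2,2,5,1) = 1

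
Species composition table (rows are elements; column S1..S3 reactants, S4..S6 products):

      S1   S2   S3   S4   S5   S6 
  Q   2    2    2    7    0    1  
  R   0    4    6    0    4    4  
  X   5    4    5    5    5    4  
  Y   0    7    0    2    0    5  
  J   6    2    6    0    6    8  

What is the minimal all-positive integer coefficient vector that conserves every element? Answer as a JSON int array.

Coefficients: [5, 3, 4, 3, 6, 3]

Q: 5·2+3·2+4·2 = 24 | 3·7+6·0+3·1 = 24
R: 5·0+3·4+4·6 = 36 | 3·0+6·4+3·4 = 36
X: 5·5+3·4+4·5 = 57 | 3·5+6·5+3·4 = 57
Y: 5·0+3·7+4·0 = 21 | 3·2+6·0+3·5 = 21
J: 5·6+3·2+4·6 = 60 | 3·0+6·6+3·8 = 60
gcd(5,3,4,3,6,3) = 1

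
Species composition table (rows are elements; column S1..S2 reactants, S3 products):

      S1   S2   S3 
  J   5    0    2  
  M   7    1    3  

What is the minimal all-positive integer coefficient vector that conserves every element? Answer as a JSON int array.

J: 2·5+1·0 = 10 | 5·2 = 10
M: 2·7+1·1 = 15 | 5·3 = 15
gcd(2,1,5) = 1

Coefficients: [2, 1, 5]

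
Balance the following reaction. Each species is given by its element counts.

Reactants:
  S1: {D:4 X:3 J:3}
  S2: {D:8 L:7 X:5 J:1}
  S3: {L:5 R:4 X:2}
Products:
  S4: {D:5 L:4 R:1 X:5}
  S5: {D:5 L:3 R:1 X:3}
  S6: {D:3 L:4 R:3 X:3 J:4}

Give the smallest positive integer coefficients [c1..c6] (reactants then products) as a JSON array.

D: 6·4+2·8+5·0 = 40 | 4·5+1·5+5·3 = 40
L: 6·0+2·7+5·5 = 39 | 4·4+1·3+5·4 = 39
R: 6·0+2·0+5·4 = 20 | 4·1+1·1+5·3 = 20
X: 6·3+2·5+5·2 = 38 | 4·5+1·3+5·3 = 38
J: 6·3+2·1+5·0 = 20 | 4·0+1·0+5·4 = 20
gcd(6,2,5,4,1,5) = 1

Coefficients: [6, 2, 5, 4, 1, 5]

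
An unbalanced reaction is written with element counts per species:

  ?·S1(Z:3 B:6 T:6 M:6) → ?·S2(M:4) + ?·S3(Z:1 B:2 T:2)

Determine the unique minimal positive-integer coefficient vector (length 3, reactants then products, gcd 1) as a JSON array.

Z: 2·3 = 6 | 3·0+6·1 = 6
B: 2·6 = 12 | 3·0+6·2 = 12
T: 2·6 = 12 | 3·0+6·2 = 12
M: 2·6 = 12 | 3·4+6·0 = 12
gcd(2,3,6) = 1

Coefficients: [2, 3, 6]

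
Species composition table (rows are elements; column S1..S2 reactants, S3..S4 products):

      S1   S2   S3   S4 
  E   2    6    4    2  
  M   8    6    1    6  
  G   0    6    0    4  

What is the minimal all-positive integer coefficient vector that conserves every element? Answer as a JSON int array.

E: 1·2+2·6 = 14 | 2·4+3·2 = 14
M: 1·8+2·6 = 20 | 2·1+3·6 = 20
G: 1·0+2·6 = 12 | 2·0+3·4 = 12
gcd(1,2,2,3) = 1

Coefficients: [1, 2, 2, 3]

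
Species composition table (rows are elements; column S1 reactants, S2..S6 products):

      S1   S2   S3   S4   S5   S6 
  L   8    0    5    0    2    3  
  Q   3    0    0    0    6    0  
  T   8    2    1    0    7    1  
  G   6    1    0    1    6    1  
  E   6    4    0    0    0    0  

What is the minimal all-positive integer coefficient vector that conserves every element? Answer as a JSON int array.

Coefficients: [4, 6, 5, 5, 2, 1]

L: 4·8 = 32 | 6·0+5·5+5·0+2·2+1·3 = 32
Q: 4·3 = 12 | 6·0+5·0+5·0+2·6+1·0 = 12
T: 4·8 = 32 | 6·2+5·1+5·0+2·7+1·1 = 32
G: 4·6 = 24 | 6·1+5·0+5·1+2·6+1·1 = 24
E: 4·6 = 24 | 6·4+5·0+5·0+2·0+1·0 = 24
gcd(4,6,5,5,2,1) = 1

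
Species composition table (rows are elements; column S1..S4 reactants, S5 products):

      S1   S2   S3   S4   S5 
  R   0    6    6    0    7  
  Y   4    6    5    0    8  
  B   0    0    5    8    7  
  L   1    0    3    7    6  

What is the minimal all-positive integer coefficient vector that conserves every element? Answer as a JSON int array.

R: 2·0+5·6+2·6+4·0 = 42 | 6·7 = 42
Y: 2·4+5·6+2·5+4·0 = 48 | 6·8 = 48
B: 2·0+5·0+2·5+4·8 = 42 | 6·7 = 42
L: 2·1+5·0+2·3+4·7 = 36 | 6·6 = 36
gcd(2,5,2,4,6) = 1

Coefficients: [2, 5, 2, 4, 6]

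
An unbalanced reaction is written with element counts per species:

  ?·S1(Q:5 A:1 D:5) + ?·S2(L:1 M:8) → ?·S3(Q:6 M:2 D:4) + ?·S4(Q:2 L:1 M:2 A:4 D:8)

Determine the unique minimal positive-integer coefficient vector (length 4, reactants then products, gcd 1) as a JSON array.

Q: 4·5+1·0 = 20 | 3·6+1·2 = 20
L: 4·0+1·1 = 1 | 3·0+1·1 = 1
M: 4·0+1·8 = 8 | 3·2+1·2 = 8
A: 4·1+1·0 = 4 | 3·0+1·4 = 4
D: 4·5+1·0 = 20 | 3·4+1·8 = 20
gcd(4,1,3,1) = 1

Coefficients: [4, 1, 3, 1]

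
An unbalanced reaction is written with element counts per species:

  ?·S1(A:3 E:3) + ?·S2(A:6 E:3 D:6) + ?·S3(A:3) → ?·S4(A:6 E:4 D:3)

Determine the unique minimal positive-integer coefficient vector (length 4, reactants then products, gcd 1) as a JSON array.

A: 5·3+3·6+1·3 = 36 | 6·6 = 36
E: 5·3+3·3+1·0 = 24 | 6·4 = 24
D: 5·0+3·6+1·0 = 18 | 6·3 = 18
gcd(5,3,1,6) = 1

Coefficients: [5, 3, 1, 6]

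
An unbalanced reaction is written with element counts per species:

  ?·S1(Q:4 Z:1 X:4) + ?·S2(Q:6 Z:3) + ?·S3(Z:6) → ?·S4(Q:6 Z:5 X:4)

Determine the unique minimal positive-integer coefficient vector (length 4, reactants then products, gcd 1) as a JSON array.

Coefficients: [6, 2, 3, 6]

Q: 6·4+2·6+3·0 = 36 | 6·6 = 36
Z: 6·1+2·3+3·6 = 30 | 6·5 = 30
X: 6·4+2·0+3·0 = 24 | 6·4 = 24
gcd(6,2,3,6) = 1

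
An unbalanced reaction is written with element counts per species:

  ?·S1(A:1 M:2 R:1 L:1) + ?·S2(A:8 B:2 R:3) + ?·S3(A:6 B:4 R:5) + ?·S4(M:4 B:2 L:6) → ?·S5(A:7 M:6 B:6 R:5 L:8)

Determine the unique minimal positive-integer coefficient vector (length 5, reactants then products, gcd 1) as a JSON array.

A: 2·1+1·8+3·6+5·0 = 28 | 4·7 = 28
M: 2·2+1·0+3·0+5·4 = 24 | 4·6 = 24
B: 2·0+1·2+3·4+5·2 = 24 | 4·6 = 24
R: 2·1+1·3+3·5+5·0 = 20 | 4·5 = 20
L: 2·1+1·0+3·0+5·6 = 32 | 4·8 = 32
gcd(2,1,3,5,4) = 1

Coefficients: [2, 1, 3, 5, 4]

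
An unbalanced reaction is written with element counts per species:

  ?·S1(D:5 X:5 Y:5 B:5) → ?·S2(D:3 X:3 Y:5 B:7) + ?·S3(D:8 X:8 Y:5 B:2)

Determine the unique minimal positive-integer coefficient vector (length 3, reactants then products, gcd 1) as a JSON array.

D: 5·5 = 25 | 3·3+2·8 = 25
X: 5·5 = 25 | 3·3+2·8 = 25
Y: 5·5 = 25 | 3·5+2·5 = 25
B: 5·5 = 25 | 3·7+2·2 = 25
gcd(5,3,2) = 1

Coefficients: [5, 3, 2]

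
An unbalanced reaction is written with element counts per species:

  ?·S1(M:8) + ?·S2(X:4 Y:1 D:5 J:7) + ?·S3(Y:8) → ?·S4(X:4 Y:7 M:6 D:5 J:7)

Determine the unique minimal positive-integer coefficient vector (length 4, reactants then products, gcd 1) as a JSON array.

X: 3·0+4·4+3·0 = 16 | 4·4 = 16
Y: 3·0+4·1+3·8 = 28 | 4·7 = 28
M: 3·8+4·0+3·0 = 24 | 4·6 = 24
D: 3·0+4·5+3·0 = 20 | 4·5 = 20
J: 3·0+4·7+3·0 = 28 | 4·7 = 28
gcd(3,4,3,4) = 1

Coefficients: [3, 4, 3, 4]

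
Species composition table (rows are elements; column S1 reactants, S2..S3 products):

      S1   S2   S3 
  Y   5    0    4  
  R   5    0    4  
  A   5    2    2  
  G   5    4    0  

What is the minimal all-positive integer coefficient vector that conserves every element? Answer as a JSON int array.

Y: 4·5 = 20 | 5·0+5·4 = 20
R: 4·5 = 20 | 5·0+5·4 = 20
A: 4·5 = 20 | 5·2+5·2 = 20
G: 4·5 = 20 | 5·4+5·0 = 20
gcd(4,5,5) = 1

Coefficients: [4, 5, 5]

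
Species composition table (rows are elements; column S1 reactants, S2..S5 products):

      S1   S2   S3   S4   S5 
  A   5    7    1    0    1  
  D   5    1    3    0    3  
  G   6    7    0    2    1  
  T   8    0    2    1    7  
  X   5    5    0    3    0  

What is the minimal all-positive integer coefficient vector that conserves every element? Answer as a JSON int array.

Coefficients: [6, 3, 4, 5, 5]

A: 6·5 = 30 | 3·7+4·1+5·0+5·1 = 30
D: 6·5 = 30 | 3·1+4·3+5·0+5·3 = 30
G: 6·6 = 36 | 3·7+4·0+5·2+5·1 = 36
T: 6·8 = 48 | 3·0+4·2+5·1+5·7 = 48
X: 6·5 = 30 | 3·5+4·0+5·3+5·0 = 30
gcd(6,3,4,5,5) = 1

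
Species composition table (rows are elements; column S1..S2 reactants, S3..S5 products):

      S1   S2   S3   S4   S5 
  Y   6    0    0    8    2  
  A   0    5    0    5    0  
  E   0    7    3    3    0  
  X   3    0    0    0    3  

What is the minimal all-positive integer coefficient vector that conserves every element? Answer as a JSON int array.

Coefficients: [6, 3, 4, 3, 6]

Y: 6·6+3·0 = 36 | 4·0+3·8+6·2 = 36
A: 6·0+3·5 = 15 | 4·0+3·5+6·0 = 15
E: 6·0+3·7 = 21 | 4·3+3·3+6·0 = 21
X: 6·3+3·0 = 18 | 4·0+3·0+6·3 = 18
gcd(6,3,4,3,6) = 1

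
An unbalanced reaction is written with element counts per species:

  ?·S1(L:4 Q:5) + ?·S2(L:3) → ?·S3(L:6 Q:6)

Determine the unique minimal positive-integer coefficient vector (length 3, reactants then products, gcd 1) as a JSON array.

L: 6·4+2·3 = 30 | 5·6 = 30
Q: 6·5+2·0 = 30 | 5·6 = 30
gcd(6,2,5) = 1

Coefficients: [6, 2, 5]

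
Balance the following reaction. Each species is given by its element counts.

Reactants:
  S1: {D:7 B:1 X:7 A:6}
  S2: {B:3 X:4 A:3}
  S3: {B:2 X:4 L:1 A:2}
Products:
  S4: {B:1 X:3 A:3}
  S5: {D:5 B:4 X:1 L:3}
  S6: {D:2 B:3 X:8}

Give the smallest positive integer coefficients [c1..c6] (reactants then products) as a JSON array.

D: 1·7+2·0+3·0 = 7 | 6·0+1·5+1·2 = 7
B: 1·1+2·3+3·2 = 13 | 6·1+1·4+1·3 = 13
X: 1·7+2·4+3·4 = 27 | 6·3+1·1+1·8 = 27
L: 1·0+2·0+3·1 = 3 | 6·0+1·3+1·0 = 3
A: 1·6+2·3+3·2 = 18 | 6·3+1·0+1·0 = 18
gcd(1,2,3,6,1,1) = 1

Coefficients: [1, 2, 3, 6, 1, 1]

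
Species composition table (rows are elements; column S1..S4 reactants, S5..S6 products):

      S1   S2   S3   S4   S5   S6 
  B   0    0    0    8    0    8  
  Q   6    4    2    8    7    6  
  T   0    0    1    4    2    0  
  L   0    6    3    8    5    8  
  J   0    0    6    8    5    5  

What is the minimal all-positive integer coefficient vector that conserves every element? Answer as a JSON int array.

B: 3·0+3·0+4·0+2·8 = 16 | 6·0+2·8 = 16
Q: 3·6+3·4+4·2+2·8 = 54 | 6·7+2·6 = 54
T: 3·0+3·0+4·1+2·4 = 12 | 6·2+2·0 = 12
L: 3·0+3·6+4·3+2·8 = 46 | 6·5+2·8 = 46
J: 3·0+3·0+4·6+2·8 = 40 | 6·5+2·5 = 40
gcd(3,3,4,2,6,2) = 1

Coefficients: [3, 3, 4, 2, 6, 2]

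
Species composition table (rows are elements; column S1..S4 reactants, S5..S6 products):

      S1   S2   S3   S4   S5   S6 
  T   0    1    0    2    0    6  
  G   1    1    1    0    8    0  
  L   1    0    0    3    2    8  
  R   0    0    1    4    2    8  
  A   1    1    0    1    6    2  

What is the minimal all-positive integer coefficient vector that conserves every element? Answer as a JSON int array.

Coefficients: [4, 2, 2, 2, 1, 1]

T: 4·0+2·1+2·0+2·2 = 6 | 1·0+1·6 = 6
G: 4·1+2·1+2·1+2·0 = 8 | 1·8+1·0 = 8
L: 4·1+2·0+2·0+2·3 = 10 | 1·2+1·8 = 10
R: 4·0+2·0+2·1+2·4 = 10 | 1·2+1·8 = 10
A: 4·1+2·1+2·0+2·1 = 8 | 1·6+1·2 = 8
gcd(4,2,2,2,1,1) = 1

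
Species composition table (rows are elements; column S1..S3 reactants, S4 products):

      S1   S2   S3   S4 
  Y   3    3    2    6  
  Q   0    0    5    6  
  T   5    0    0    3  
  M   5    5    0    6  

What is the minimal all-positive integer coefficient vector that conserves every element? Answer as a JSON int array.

Y: 3·3+3·3+6·2 = 30 | 5·6 = 30
Q: 3·0+3·0+6·5 = 30 | 5·6 = 30
T: 3·5+3·0+6·0 = 15 | 5·3 = 15
M: 3·5+3·5+6·0 = 30 | 5·6 = 30
gcd(3,3,6,5) = 1

Coefficients: [3, 3, 6, 5]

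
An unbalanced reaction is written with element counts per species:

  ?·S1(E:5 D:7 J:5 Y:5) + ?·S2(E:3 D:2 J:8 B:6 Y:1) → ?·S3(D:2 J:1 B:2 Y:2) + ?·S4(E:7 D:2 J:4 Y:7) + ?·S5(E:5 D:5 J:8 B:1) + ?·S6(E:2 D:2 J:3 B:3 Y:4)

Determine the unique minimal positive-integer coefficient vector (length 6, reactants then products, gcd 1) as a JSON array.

E: 6·5+5·3 = 45 | 6·0+1·7+6·5+4·2 = 45
D: 6·7+5·2 = 52 | 6·2+1·2+6·5+4·2 = 52
J: 6·5+5·8 = 70 | 6·1+1·4+6·8+4·3 = 70
B: 6·0+5·6 = 30 | 6·2+1·0+6·1+4·3 = 30
Y: 6·5+5·1 = 35 | 6·2+1·7+6·0+4·4 = 35
gcd(6,5,6,1,6,4) = 1

Coefficients: [6, 5, 6, 1, 6, 4]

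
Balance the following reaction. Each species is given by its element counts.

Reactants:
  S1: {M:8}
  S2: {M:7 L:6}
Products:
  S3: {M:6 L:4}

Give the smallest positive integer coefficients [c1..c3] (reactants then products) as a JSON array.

Coefficients: [1, 4, 6]

M: 1·8+4·7 = 36 | 6·6 = 36
L: 1·0+4·6 = 24 | 6·4 = 24
gcd(1,4,6) = 1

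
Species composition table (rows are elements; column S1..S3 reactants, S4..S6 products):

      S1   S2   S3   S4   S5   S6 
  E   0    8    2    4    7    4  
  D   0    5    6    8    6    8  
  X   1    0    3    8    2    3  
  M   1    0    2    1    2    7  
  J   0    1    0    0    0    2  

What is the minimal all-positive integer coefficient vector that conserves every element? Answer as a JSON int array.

E: 6·0+2·8+3·2 = 22 | 1·4+2·7+1·4 = 22
D: 6·0+2·5+3·6 = 28 | 1·8+2·6+1·8 = 28
X: 6·1+2·0+3·3 = 15 | 1·8+2·2+1·3 = 15
M: 6·1+2·0+3·2 = 12 | 1·1+2·2+1·7 = 12
J: 6·0+2·1+3·0 = 2 | 1·0+2·0+1·2 = 2
gcd(6,2,3,1,2,1) = 1

Coefficients: [6, 2, 3, 1, 2, 1]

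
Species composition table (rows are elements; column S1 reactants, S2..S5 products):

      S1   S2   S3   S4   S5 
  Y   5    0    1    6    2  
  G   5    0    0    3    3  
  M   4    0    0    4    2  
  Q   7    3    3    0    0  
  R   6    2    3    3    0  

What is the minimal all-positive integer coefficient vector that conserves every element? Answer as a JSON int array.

Coefficients: [3, 6, 1, 1, 4]

Y: 3·5 = 15 | 6·0+1·1+1·6+4·2 = 15
G: 3·5 = 15 | 6·0+1·0+1·3+4·3 = 15
M: 3·4 = 12 | 6·0+1·0+1·4+4·2 = 12
Q: 3·7 = 21 | 6·3+1·3+1·0+4·0 = 21
R: 3·6 = 18 | 6·2+1·3+1·3+4·0 = 18
gcd(3,6,1,1,4) = 1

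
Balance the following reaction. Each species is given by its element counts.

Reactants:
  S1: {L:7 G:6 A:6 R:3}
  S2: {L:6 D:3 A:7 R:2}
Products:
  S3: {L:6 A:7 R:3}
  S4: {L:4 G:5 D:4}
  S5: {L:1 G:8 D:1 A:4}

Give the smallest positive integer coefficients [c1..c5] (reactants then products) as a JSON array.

L: 3·7+3·6 = 39 | 5·6+2·4+1·1 = 39
G: 3·6+3·0 = 18 | 5·0+2·5+1·8 = 18
D: 3·0+3·3 = 9 | 5·0+2·4+1·1 = 9
A: 3·6+3·7 = 39 | 5·7+2·0+1·4 = 39
R: 3·3+3·2 = 15 | 5·3+2·0+1·0 = 15
gcd(3,3,5,2,1) = 1

Coefficients: [3, 3, 5, 2, 1]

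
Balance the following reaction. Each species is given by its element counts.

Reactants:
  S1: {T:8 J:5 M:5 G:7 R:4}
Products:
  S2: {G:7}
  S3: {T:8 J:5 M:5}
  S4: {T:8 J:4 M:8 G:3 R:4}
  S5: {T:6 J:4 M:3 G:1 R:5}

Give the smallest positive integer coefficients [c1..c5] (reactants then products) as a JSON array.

Coefficients: [6, 5, 2, 1, 4]

T: 6·8 = 48 | 5·0+2·8+1·8+4·6 = 48
J: 6·5 = 30 | 5·0+2·5+1·4+4·4 = 30
M: 6·5 = 30 | 5·0+2·5+1·8+4·3 = 30
G: 6·7 = 42 | 5·7+2·0+1·3+4·1 = 42
R: 6·4 = 24 | 5·0+2·0+1·4+4·5 = 24
gcd(6,5,2,1,4) = 1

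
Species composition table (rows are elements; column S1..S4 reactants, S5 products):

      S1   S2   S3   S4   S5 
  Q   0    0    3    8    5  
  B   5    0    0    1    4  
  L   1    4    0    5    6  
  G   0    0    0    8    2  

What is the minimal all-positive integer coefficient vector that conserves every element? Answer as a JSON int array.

Q: 3·0+4·0+4·3+1·8 = 20 | 4·5 = 20
B: 3·5+4·0+4·0+1·1 = 16 | 4·4 = 16
L: 3·1+4·4+4·0+1·5 = 24 | 4·6 = 24
G: 3·0+4·0+4·0+1·8 = 8 | 4·2 = 8
gcd(3,4,4,1,4) = 1

Coefficients: [3, 4, 4, 1, 4]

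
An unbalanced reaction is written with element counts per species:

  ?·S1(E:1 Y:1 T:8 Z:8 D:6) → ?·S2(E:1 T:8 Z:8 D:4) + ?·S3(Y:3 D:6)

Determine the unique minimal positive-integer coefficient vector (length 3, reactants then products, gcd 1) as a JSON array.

Coefficients: [3, 3, 1]

E: 3·1 = 3 | 3·1+1·0 = 3
Y: 3·1 = 3 | 3·0+1·3 = 3
T: 3·8 = 24 | 3·8+1·0 = 24
Z: 3·8 = 24 | 3·8+1·0 = 24
D: 3·6 = 18 | 3·4+1·6 = 18
gcd(3,3,1) = 1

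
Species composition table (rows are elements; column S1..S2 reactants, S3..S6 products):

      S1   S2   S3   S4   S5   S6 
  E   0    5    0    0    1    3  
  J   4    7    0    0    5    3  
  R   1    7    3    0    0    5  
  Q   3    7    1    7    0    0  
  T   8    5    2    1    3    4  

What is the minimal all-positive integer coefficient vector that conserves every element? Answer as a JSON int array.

E: 3·0+4·5 = 20 | 2·0+5·0+5·1+5·3 = 20
J: 3·4+4·7 = 40 | 2·0+5·0+5·5+5·3 = 40
R: 3·1+4·7 = 31 | 2·3+5·0+5·0+5·5 = 31
Q: 3·3+4·7 = 37 | 2·1+5·7+5·0+5·0 = 37
T: 3·8+4·5 = 44 | 2·2+5·1+5·3+5·4 = 44
gcd(3,4,2,5,5,5) = 1

Coefficients: [3, 4, 2, 5, 5, 5]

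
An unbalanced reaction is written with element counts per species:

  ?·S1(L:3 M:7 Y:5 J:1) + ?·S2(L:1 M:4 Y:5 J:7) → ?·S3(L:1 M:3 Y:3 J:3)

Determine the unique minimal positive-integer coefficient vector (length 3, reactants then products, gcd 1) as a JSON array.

L: 1·3+2·1 = 5 | 5·1 = 5
M: 1·7+2·4 = 15 | 5·3 = 15
Y: 1·5+2·5 = 15 | 5·3 = 15
J: 1·1+2·7 = 15 | 5·3 = 15
gcd(1,2,5) = 1

Coefficients: [1, 2, 5]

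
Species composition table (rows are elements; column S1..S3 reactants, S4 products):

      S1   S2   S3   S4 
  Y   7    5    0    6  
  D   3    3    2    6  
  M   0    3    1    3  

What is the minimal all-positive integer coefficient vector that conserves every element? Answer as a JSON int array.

Coefficients: [1, 1, 3, 2]

Y: 1·7+1·5+3·0 = 12 | 2·6 = 12
D: 1·3+1·3+3·2 = 12 | 2·6 = 12
M: 1·0+1·3+3·1 = 6 | 2·3 = 6
gcd(1,1,3,2) = 1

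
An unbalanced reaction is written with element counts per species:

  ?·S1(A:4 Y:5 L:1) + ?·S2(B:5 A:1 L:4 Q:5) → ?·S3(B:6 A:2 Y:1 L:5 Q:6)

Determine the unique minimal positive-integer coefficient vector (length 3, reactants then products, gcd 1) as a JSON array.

Coefficients: [1, 6, 5]

B: 1·0+6·5 = 30 | 5·6 = 30
A: 1·4+6·1 = 10 | 5·2 = 10
Y: 1·5+6·0 = 5 | 5·1 = 5
L: 1·1+6·4 = 25 | 5·5 = 25
Q: 1·0+6·5 = 30 | 5·6 = 30
gcd(1,6,5) = 1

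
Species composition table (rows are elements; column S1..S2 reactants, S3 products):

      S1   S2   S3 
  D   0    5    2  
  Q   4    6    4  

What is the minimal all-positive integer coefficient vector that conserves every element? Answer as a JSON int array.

D: 2·0+2·5 = 10 | 5·2 = 10
Q: 2·4+2·6 = 20 | 5·4 = 20
gcd(2,2,5) = 1

Coefficients: [2, 2, 5]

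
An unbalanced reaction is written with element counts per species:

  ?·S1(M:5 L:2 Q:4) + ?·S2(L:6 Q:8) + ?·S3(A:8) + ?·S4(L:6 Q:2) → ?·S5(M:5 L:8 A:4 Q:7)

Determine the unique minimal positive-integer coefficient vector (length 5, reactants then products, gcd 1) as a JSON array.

M: 6·5+1·0+3·0+5·0 = 30 | 6·5 = 30
L: 6·2+1·6+3·0+5·6 = 48 | 6·8 = 48
A: 6·0+1·0+3·8+5·0 = 24 | 6·4 = 24
Q: 6·4+1·8+3·0+5·2 = 42 | 6·7 = 42
gcd(6,1,3,5,6) = 1

Coefficients: [6, 1, 3, 5, 6]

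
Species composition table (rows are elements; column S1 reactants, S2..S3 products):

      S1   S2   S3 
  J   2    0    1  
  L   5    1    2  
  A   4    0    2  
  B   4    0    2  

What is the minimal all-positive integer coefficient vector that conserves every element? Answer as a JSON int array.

Coefficients: [1, 1, 2]

J: 1·2 = 2 | 1·0+2·1 = 2
L: 1·5 = 5 | 1·1+2·2 = 5
A: 1·4 = 4 | 1·0+2·2 = 4
B: 1·4 = 4 | 1·0+2·2 = 4
gcd(1,1,2) = 1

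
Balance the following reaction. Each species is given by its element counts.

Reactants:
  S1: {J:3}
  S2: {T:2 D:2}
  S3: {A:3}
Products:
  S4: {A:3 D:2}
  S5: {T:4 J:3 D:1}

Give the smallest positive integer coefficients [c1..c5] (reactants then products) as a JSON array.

T: 2·0+4·2+3·0 = 8 | 3·0+2·4 = 8
J: 2·3+4·0+3·0 = 6 | 3·0+2·3 = 6
A: 2·0+4·0+3·3 = 9 | 3·3+2·0 = 9
D: 2·0+4·2+3·0 = 8 | 3·2+2·1 = 8
gcd(2,4,3,3,2) = 1

Coefficients: [2, 4, 3, 3, 2]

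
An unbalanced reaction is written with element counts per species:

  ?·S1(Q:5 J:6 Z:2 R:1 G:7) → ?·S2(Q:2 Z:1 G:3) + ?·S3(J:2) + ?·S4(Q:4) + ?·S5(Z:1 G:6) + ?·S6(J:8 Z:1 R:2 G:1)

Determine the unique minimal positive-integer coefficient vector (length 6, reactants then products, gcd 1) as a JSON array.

Q: 6·5 = 30 | 5·2+6·0+5·4+4·0+3·0 = 30
J: 6·6 = 36 | 5·0+6·2+5·0+4·0+3·8 = 36
Z: 6·2 = 12 | 5·1+6·0+5·0+4·1+3·1 = 12
R: 6·1 = 6 | 5·0+6·0+5·0+4·0+3·2 = 6
G: 6·7 = 42 | 5·3+6·0+5·0+4·6+3·1 = 42
gcd(6,5,6,5,4,3) = 1

Coefficients: [6, 5, 6, 5, 4, 3]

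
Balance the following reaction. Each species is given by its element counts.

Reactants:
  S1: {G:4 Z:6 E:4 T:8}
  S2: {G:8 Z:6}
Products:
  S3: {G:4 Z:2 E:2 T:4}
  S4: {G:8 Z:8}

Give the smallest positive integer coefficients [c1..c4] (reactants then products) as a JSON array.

G: 2·4+6·8 = 56 | 4·4+5·8 = 56
Z: 2·6+6·6 = 48 | 4·2+5·8 = 48
E: 2·4+6·0 = 8 | 4·2+5·0 = 8
T: 2·8+6·0 = 16 | 4·4+5·0 = 16
gcd(2,6,4,5) = 1

Coefficients: [2, 6, 4, 5]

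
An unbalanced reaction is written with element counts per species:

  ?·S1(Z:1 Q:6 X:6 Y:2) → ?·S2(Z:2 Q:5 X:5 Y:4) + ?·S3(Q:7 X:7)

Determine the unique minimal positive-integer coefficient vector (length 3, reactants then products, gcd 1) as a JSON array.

Z: 2·1 = 2 | 1·2+1·0 = 2
Q: 2·6 = 12 | 1·5+1·7 = 12
X: 2·6 = 12 | 1·5+1·7 = 12
Y: 2·2 = 4 | 1·4+1·0 = 4
gcd(2,1,1) = 1

Coefficients: [2, 1, 1]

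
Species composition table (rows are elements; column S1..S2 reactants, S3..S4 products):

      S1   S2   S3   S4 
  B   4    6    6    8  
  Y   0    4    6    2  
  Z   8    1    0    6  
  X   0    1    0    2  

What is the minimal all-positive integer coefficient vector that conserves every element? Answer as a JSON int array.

B: 1·4+4·6 = 28 | 2·6+2·8 = 28
Y: 1·0+4·4 = 16 | 2·6+2·2 = 16
Z: 1·8+4·1 = 12 | 2·0+2·6 = 12
X: 1·0+4·1 = 4 | 2·0+2·2 = 4
gcd(1,4,2,2) = 1

Coefficients: [1, 4, 2, 2]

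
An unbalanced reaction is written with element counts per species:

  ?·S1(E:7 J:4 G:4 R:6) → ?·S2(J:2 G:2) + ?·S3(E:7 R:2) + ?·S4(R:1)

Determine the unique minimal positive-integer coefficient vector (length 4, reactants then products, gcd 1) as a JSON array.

E: 1·7 = 7 | 2·0+1·7+4·0 = 7
J: 1·4 = 4 | 2·2+1·0+4·0 = 4
G: 1·4 = 4 | 2·2+1·0+4·0 = 4
R: 1·6 = 6 | 2·0+1·2+4·1 = 6
gcd(1,2,1,4) = 1

Coefficients: [1, 2, 1, 4]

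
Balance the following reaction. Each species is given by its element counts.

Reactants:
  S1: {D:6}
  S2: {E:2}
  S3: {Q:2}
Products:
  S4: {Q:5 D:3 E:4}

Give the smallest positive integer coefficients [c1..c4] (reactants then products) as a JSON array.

Q: 1·0+4·0+5·2 = 10 | 2·5 = 10
D: 1·6+4·0+5·0 = 6 | 2·3 = 6
E: 1·0+4·2+5·0 = 8 | 2·4 = 8
gcd(1,4,5,2) = 1

Coefficients: [1, 4, 5, 2]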